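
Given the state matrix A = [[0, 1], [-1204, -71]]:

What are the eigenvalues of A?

det(A - λI) = λ² - (-71)λ + 1204 = (λ - (-43))(λ - (-28)). Eigenvalues: -43, -28.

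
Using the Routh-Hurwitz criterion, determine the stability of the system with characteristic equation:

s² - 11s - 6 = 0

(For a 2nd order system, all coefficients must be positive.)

Coefficients: 1, -11, -6. b=-11, c=-6 not positive, so system is unstable.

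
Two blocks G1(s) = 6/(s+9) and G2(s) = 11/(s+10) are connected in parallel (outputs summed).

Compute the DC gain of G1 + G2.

Parallel: G_eq = G1 + G2. DC gain = G1(0) + G2(0) = 6/9 + 11/10 = 0.6667 + 1.1 = 1.7667.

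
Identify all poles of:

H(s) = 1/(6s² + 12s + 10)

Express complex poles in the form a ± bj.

Discriminant = 12² - 4×6×10 = 144 - 240 = -96 < 0, so the poles are a complex conjugate pair s = (-12 ± j√96)/(2×6). Real part = -12/(2×6) = -12/12 = -1; imaginary part = ±√96/(2×6) ≈ 0.8165. Poles: s = -1 ± 0.8165j.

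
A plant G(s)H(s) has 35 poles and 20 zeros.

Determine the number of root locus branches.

Root locus has n branches where n = number of poles = 35.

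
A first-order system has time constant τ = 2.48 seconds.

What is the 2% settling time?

For first-order system, 2% settling time ≈ 4τ = 4 × 2.48 = 9.92 s.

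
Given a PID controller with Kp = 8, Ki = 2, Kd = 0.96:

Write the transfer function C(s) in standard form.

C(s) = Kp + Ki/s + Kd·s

Substituting values: C(s) = 8 + 2/s + 0.96s = (0.96s² + 8s + 2)/s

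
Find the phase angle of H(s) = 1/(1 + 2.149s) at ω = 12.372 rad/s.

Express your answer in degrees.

Phase = -arctan(ωτ) = -arctan(12.372 × 2.149) = -87.8°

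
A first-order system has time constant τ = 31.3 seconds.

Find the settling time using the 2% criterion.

For first-order system, 2% settling time ≈ 4τ = 4 × 31.3 = 125.2 s.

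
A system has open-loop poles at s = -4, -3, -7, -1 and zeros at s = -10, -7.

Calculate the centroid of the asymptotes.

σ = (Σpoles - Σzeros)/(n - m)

σ = (Σpoles - Σzeros)/(n - m) = (-15 - (-17))/(4 - 2) = 2/2 = 1.0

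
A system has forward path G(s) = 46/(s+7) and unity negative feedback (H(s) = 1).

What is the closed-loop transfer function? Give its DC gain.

T(s) = G/(1+GH) = [46/(s+7)] / [1 + 46/(s+7)] = 46/(s+7+46) = 46/(s+53). DC gain = 46/53 = 0.8679.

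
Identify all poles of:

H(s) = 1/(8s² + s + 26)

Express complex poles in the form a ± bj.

Discriminant = 1² - 4×8×26 = 1 - 832 = -831 < 0, so the poles are a complex conjugate pair s = (-1 ± j√831)/(2×8). Real part = -1/(2×8) = -1/16 = -0.0625; imaginary part = ±√831/(2×8) ≈ 1.8017. Poles: s = -0.0625 ± 1.8017j.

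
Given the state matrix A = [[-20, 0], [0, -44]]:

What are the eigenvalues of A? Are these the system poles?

For diagonal matrix, eigenvalues are diagonal entries: λ₁ = -20, λ₂ = -44. Eigenvalues of A = system poles.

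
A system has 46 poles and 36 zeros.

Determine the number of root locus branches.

Root locus has n branches where n = number of poles = 46.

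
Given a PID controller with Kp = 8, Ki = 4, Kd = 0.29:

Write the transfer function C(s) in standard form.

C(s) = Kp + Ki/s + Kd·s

Substituting values: C(s) = 8 + 4/s + 0.29s = (0.29s² + 8s + 4)/s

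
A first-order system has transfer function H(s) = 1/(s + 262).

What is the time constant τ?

For H(s) = 1/(s + 1/τ), the pole is at -1/τ = -262, so τ = 1/262 = 0.0038 s.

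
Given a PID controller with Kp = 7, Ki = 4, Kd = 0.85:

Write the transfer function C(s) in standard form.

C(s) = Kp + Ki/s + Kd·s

Substituting values: C(s) = 7 + 4/s + 0.85s = (0.85s² + 7s + 4)/s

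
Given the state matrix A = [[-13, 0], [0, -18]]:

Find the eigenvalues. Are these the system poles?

For diagonal matrix, eigenvalues are diagonal entries: λ₁ = -13, λ₂ = -18. Eigenvalues of A = system poles.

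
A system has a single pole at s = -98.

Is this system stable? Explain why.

Pole at s = -98 is in the left half-plane. Stable.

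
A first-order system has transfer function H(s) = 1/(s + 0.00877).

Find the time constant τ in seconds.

For H(s) = 1/(s + 1/τ), the pole is at -1/τ = -0.00877, so τ = 1/0.00877 = 114 s.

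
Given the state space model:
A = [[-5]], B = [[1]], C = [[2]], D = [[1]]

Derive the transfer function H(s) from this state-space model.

(sI - A)⁻¹ = 1/(s + 5). H(s) = 2×1/(s + 5) + 1 = (s + 7)/(s + 5).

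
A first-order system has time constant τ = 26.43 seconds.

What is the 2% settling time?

For first-order system, 2% settling time ≈ 4τ = 4 × 26.43 = 105.72 s.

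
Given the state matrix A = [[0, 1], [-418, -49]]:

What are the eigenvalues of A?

det(A - λI) = λ² - (-49)λ + 418 = (λ - (-38))(λ - (-11)). Eigenvalues: -38, -11.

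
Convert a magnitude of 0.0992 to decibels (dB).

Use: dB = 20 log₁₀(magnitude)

dB = 20 log₁₀(0.0992) = -20.1 dB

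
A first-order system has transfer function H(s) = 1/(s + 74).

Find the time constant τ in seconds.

For H(s) = 1/(s + 1/τ), the pole is at -1/τ = -74, so τ = 1/74 = 0.0135 s.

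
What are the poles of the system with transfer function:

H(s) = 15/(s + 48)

Pole is where denominator = 0: s + 48 = 0, so s = -48.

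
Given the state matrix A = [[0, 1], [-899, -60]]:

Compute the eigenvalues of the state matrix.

det(A - λI) = λ² - (-60)λ + 899 = (λ - (-31))(λ - (-29)). Eigenvalues: -31, -29.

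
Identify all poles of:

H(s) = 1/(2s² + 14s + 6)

Discriminant = 14² - 4×2×6 = 196 - 48 = 148 > 0, so two distinct real poles. Using quadratic formula: s = (-14 ± √148)/(2×2) = (-14 ± √148)/4, with √148 ≈ 12.1655. s₁ ≈ -0.4586, s₂ ≈ -6.5414. Poles: s₁ = -0.4586, s₂ = -6.5414.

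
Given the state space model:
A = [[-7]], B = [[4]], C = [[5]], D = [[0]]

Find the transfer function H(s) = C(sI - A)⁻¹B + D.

(sI - A)⁻¹ = 1/(s + 7). H(s) = 5 × 4/(s + 7) + 0 = 20/(s + 7).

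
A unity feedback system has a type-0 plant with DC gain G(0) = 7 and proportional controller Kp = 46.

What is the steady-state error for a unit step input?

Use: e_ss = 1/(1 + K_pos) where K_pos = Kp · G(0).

K_pos = Kp · G(0) = 46 × 7 = 322. e_ss = 1/(1 + 322) = 0.0031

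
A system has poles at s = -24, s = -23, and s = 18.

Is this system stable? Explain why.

Pole(s) at s = 18 are not in the left half-plane. System is unstable.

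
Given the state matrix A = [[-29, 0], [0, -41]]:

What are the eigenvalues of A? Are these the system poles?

For diagonal matrix, eigenvalues are diagonal entries: λ₁ = -29, λ₂ = -41. Eigenvalues of A = system poles.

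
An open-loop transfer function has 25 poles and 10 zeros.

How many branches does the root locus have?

Root locus has n branches where n = number of poles = 25.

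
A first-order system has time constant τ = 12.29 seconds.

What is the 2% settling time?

For first-order system, 2% settling time ≈ 4τ = 4 × 12.29 = 49.16 s.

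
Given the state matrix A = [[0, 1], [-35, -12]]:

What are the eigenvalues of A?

det(A - λI) = λ² - (-12)λ + 35 = (λ - (-7))(λ - (-5)). Eigenvalues: -7, -5.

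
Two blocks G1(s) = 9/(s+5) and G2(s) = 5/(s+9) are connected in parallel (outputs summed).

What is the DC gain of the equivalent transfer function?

Parallel: G_eq = G1 + G2. DC gain = G1(0) + G2(0) = 9/5 + 5/9 = 1.8 + 0.5556 = 2.3556.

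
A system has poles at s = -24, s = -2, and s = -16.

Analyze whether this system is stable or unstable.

All poles are in the left half-plane. System is stable.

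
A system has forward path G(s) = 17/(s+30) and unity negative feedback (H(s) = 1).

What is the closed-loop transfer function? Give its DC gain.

T(s) = G/(1+GH) = [17/(s+30)] / [1 + 17/(s+30)] = 17/(s+30+17) = 17/(s+47). DC gain = 17/47 = 0.3617.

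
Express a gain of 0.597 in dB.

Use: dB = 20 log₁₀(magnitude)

dB = 20 log₁₀(0.597) = -4.5 dB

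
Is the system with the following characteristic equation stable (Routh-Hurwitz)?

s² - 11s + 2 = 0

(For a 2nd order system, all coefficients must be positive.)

Coefficients: 1, -11, 2. b=-11 not positive, so system is unstable.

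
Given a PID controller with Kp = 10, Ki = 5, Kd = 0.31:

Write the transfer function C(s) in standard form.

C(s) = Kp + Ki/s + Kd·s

Substituting values: C(s) = 10 + 5/s + 0.31s = (0.31s² + 10s + 5)/s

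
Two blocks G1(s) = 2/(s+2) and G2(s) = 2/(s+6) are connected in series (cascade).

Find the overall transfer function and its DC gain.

Series: multiply transfer functions. G_eq = 2/(s+2) × 2/(s+6) = 4/((s+2)(s+6)). DC gain = 4/(2×6) = 0.3333.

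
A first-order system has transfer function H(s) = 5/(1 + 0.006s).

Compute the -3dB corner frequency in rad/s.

Corner frequency = 1/τ = 1/0.006 = 166.667 rad/s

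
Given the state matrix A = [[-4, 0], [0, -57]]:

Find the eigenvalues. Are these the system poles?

For diagonal matrix, eigenvalues are diagonal entries: λ₁ = -4, λ₂ = -57. Eigenvalues of A = system poles.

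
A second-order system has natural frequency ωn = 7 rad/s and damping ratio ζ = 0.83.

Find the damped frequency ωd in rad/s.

ωd = ωn√(1 - ζ²) = 7√(1 - 0.83²) = 3.9 rad/s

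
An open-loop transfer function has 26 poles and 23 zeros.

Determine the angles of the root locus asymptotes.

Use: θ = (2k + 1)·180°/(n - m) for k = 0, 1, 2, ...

n - m = 26 - 23 = 3. Angles: θk = (2k + 1)·180°/3 = 60°, 180°, 300°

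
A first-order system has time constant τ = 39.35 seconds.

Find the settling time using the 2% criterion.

For first-order system, 2% settling time ≈ 4τ = 4 × 39.35 = 157.4 s.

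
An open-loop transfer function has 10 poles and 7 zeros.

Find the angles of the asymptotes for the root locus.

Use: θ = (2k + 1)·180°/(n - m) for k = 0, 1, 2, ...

n - m = 10 - 7 = 3. Angles: θk = (2k + 1)·180°/3 = 60°, 180°, 300°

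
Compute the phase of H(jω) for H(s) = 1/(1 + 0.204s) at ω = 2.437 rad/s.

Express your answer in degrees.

Phase = -arctan(ωτ) = -arctan(2.437 × 0.204) = -26.4°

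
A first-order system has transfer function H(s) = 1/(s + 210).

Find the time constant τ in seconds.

For H(s) = 1/(s + 1/τ), the pole is at -1/τ = -210, so τ = 1/210 = 0.0048 s.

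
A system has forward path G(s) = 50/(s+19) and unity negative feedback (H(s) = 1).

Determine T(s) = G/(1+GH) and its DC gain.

T(s) = G/(1+GH) = [50/(s+19)] / [1 + 50/(s+19)] = 50/(s+19+50) = 50/(s+69). DC gain = 50/69 = 0.7246.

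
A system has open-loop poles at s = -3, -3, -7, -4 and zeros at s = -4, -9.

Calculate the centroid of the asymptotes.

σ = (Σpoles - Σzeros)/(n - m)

σ = (Σpoles - Σzeros)/(n - m) = (-17 - (-13))/(4 - 2) = -4/2 = -2.0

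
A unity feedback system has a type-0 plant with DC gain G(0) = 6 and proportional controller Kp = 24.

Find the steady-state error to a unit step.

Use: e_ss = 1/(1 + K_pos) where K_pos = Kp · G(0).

K_pos = Kp · G(0) = 24 × 6 = 144. e_ss = 1/(1 + 144) = 0.0069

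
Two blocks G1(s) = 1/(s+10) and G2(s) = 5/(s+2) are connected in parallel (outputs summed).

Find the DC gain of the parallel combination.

Parallel: G_eq = G1 + G2. DC gain = G1(0) + G2(0) = 1/10 + 5/2 = 0.1 + 2.5 = 2.6.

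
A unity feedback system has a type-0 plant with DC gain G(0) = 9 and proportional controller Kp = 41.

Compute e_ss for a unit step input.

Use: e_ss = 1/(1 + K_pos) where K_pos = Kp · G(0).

K_pos = Kp · G(0) = 41 × 9 = 369. e_ss = 1/(1 + 369) = 0.0027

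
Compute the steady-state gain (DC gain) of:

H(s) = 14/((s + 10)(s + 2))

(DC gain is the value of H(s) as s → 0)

DC gain = H(0) = 14/(10 × 2) = 14/20 = 0.7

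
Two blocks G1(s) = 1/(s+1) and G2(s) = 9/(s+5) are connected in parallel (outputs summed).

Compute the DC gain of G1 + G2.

Parallel: G_eq = G1 + G2. DC gain = G1(0) + G2(0) = 1/1 + 9/5 = 1 + 1.8 = 2.8.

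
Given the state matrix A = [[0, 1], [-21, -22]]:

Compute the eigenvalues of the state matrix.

det(A - λI) = λ² - (-22)λ + 21 = (λ - (-21))(λ - (-1)). Eigenvalues: -21, -1.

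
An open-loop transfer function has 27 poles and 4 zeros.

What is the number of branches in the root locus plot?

Root locus has n branches where n = number of poles = 27.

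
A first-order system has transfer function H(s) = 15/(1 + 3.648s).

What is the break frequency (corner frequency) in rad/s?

Corner frequency = 1/τ = 1/3.648 = 0.274 rad/s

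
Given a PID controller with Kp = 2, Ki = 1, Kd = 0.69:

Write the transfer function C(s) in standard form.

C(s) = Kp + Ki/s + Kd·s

Substituting values: C(s) = 2 + 1/s + 0.69s = (0.69s² + 2s + 1)/s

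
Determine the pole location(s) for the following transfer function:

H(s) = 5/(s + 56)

Pole is where denominator = 0: s + 56 = 0, so s = -56.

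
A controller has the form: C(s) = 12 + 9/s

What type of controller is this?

This is a Proportional-Integral (PI) controller.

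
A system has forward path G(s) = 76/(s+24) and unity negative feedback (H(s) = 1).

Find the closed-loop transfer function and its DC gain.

T(s) = G/(1+GH) = [76/(s+24)] / [1 + 76/(s+24)] = 76/(s+24+76) = 76/(s+100). DC gain = 76/100 = 0.76.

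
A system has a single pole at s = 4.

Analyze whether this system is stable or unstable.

Pole at s = 4 is in the right half-plane. Unstable.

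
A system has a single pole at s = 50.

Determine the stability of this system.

Pole at s = 50 is in the right half-plane. Unstable.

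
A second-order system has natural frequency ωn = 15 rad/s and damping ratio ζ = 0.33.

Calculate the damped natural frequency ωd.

ωd = ωn√(1 - ζ²) = 15√(1 - 0.33²) = 14.16 rad/s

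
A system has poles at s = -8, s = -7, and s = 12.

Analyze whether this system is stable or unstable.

Pole(s) at s = 12 are not in the left half-plane. System is unstable.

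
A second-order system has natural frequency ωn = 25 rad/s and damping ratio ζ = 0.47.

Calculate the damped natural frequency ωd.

ωd = ωn√(1 - ζ²) = 25√(1 - 0.47²) = 22.07 rad/s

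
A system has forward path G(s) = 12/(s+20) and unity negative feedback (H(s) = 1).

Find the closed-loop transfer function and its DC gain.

T(s) = G/(1+GH) = [12/(s+20)] / [1 + 12/(s+20)] = 12/(s+20+12) = 12/(s+32). DC gain = 12/32 = 0.375.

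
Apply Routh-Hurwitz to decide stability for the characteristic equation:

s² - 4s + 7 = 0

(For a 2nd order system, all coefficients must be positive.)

Coefficients: 1, -4, 7. b=-4 not positive, so system is unstable.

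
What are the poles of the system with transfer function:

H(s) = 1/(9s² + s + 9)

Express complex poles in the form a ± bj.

Discriminant = 1² - 4×9×9 = 1 - 324 = -323 < 0, so the poles are a complex conjugate pair s = (-1 ± j√323)/(2×9). Real part = -1/(2×9) = -1/18 ≈ -0.0556; imaginary part = ±√323/(2×9) ≈ 0.9985. Poles: s = -0.0556 ± 0.9985j.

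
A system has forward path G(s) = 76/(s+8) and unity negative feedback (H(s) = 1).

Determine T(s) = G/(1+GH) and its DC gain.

T(s) = G/(1+GH) = [76/(s+8)] / [1 + 76/(s+8)] = 76/(s+8+76) = 76/(s+84). DC gain = 76/84 = 0.9048.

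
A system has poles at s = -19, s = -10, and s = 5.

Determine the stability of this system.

Pole(s) at s = 5 are not in the left half-plane. System is unstable.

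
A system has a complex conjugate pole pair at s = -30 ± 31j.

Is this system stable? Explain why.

Real part of poles is -30 (< 0, left half-plane). Stable.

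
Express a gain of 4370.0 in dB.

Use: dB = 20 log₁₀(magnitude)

dB = 20 log₁₀(4370.0) = 72.8 dB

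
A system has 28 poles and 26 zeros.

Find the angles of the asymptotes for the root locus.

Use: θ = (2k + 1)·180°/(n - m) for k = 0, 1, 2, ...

n - m = 28 - 26 = 2. Angles: θk = (2k + 1)·180°/2 = 90°, 270°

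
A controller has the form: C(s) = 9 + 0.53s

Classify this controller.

This is a Proportional-Derivative (PD) controller.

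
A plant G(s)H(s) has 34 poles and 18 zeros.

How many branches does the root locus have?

Root locus has n branches where n = number of poles = 34.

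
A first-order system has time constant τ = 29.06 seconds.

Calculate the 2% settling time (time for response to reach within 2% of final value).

For first-order system, 2% settling time ≈ 4τ = 4 × 29.06 = 116.24 s.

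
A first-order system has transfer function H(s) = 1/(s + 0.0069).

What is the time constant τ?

For H(s) = 1/(s + 1/τ), the pole is at -1/τ = -0.0069, so τ = 1/0.0069 = 144.9 s.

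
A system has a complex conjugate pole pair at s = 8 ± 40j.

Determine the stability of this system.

Real part of poles is 8 (> 0, right half-plane). Unstable.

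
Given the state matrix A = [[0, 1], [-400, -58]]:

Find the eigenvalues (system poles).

det(A - λI) = λ² - (-58)λ + 400 = (λ - (-50))(λ - (-8)). Eigenvalues: -50, -8.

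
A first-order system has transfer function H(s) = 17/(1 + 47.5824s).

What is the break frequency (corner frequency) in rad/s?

Corner frequency = 1/τ = 1/47.5824 = 0.021 rad/s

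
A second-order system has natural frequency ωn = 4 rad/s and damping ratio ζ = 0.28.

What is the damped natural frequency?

ωd = ωn√(1 - ζ²) = 4√(1 - 0.28²) = 3.84 rad/s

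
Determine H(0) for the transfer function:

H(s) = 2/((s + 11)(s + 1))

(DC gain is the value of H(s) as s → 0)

DC gain = H(0) = 2/(11 × 1) = 2/11 = 0.1818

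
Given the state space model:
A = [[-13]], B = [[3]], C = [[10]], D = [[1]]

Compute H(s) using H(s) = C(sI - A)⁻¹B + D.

(sI - A)⁻¹ = 1/(s + 13). H(s) = 10×3/(s + 13) + 1 = (s + 43)/(s + 13).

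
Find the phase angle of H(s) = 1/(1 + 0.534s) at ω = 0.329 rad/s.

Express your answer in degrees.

Phase = -arctan(ωτ) = -arctan(0.329 × 0.534) = -10.0°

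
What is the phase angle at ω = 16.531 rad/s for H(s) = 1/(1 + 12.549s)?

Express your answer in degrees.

Phase = -arctan(ωτ) = -arctan(16.531 × 12.549) = -89.7°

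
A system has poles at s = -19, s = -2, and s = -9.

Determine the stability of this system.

All poles are in the left half-plane. System is stable.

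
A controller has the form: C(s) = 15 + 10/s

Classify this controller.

This is a Proportional-Integral (PI) controller.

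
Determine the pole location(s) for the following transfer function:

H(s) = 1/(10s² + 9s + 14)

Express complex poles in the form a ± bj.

Discriminant = 9² - 4×10×14 = 81 - 560 = -479 < 0, so the poles are a complex conjugate pair s = (-9 ± j√479)/(2×10). Real part = -9/(2×10) = -9/20 = -0.45; imaginary part = ±√479/(2×10) ≈ 1.0943. Poles: s = -0.45 ± 1.0943j.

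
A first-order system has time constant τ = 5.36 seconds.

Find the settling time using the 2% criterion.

For first-order system, 2% settling time ≈ 4τ = 4 × 5.36 = 21.44 s.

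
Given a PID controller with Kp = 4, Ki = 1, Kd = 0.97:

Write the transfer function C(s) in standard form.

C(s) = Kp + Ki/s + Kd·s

Substituting values: C(s) = 4 + 1/s + 0.97s = (0.97s² + 4s + 1)/s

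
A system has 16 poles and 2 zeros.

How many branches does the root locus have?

Root locus has n branches where n = number of poles = 16.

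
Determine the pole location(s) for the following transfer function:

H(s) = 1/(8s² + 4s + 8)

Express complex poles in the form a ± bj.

Discriminant = 4² - 4×8×8 = 16 - 256 = -240 < 0, so the poles are a complex conjugate pair s = (-4 ± j√240)/(2×8). Real part = -4/(2×8) = -4/16 = -0.25; imaginary part = ±√240/(2×8) ≈ 0.9682. Poles: s = -0.25 ± 0.9682j.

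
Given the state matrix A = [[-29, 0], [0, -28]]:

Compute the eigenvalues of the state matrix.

For diagonal matrix, eigenvalues are diagonal entries: λ₁ = -29, λ₂ = -28.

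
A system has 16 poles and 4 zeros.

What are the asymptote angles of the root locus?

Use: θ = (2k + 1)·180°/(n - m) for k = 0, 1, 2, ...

n - m = 16 - 4 = 12. Angles: θk = (2k + 1)·180°/12 = 15°, 45°, 75°, 105°, 135°, 165°, 195°, 225°, 255°, 285°, 315°, 345°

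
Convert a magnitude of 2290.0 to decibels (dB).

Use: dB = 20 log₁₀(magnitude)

dB = 20 log₁₀(2290.0) = 67.2 dB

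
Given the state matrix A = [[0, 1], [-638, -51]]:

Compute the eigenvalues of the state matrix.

det(A - λI) = λ² - (-51)λ + 638 = (λ - (-29))(λ - (-22)). Eigenvalues: -29, -22.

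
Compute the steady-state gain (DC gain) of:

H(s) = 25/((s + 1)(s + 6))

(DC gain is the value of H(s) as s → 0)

DC gain = H(0) = 25/(1 × 6) = 25/6 = 4.1667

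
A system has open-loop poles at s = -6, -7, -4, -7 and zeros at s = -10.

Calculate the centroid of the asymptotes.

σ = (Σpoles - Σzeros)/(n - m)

σ = (Σpoles - Σzeros)/(n - m) = (-24 - (-10))/(4 - 1) = -14/3 = -4.67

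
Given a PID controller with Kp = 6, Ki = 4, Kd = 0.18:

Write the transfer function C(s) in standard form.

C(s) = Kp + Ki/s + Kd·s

Substituting values: C(s) = 6 + 4/s + 0.18s = (0.18s² + 6s + 4)/s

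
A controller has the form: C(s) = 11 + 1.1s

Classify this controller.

This is a Proportional-Derivative (PD) controller.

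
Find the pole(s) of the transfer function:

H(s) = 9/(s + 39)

Pole is where denominator = 0: s + 39 = 0, so s = -39.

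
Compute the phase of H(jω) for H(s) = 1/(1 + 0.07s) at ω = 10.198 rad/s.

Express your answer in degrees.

Phase = -arctan(ωτ) = -arctan(10.198 × 0.07) = -35.5°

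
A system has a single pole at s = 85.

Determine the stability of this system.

Pole at s = 85 is in the right half-plane. Unstable.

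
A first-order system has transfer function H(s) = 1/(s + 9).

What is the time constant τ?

For H(s) = 1/(s + 1/τ), the pole is at -1/τ = -9, so τ = 1/9 = 0.1111 s.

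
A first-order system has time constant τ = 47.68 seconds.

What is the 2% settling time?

For first-order system, 2% settling time ≈ 4τ = 4 × 47.68 = 190.72 s.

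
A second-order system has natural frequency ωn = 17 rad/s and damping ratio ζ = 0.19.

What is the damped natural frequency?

ωd = ωn√(1 - ζ²) = 17√(1 - 0.19²) = 16.69 rad/s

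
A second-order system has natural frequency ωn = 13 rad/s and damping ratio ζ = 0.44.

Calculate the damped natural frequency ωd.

ωd = ωn√(1 - ζ²) = 13√(1 - 0.44²) = 11.67 rad/s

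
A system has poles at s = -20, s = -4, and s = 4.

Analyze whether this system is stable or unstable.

Pole(s) at s = 4 are not in the left half-plane. System is unstable.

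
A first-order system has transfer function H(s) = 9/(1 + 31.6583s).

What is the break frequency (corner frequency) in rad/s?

Corner frequency = 1/τ = 1/31.6583 = 0.032 rad/s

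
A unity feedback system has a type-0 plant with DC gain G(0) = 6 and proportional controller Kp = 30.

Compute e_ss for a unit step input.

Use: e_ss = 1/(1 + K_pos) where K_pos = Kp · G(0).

K_pos = Kp · G(0) = 30 × 6 = 180. e_ss = 1/(1 + 180) = 0.0055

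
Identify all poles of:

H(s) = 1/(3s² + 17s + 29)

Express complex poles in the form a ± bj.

Discriminant = 17² - 4×3×29 = 289 - 348 = -59 < 0, so the poles are a complex conjugate pair s = (-17 ± j√59)/(2×3). Real part = -17/(2×3) = -17/6 ≈ -2.8333; imaginary part = ±√59/(2×3) ≈ 1.2802. Poles: s = -2.8333 ± 1.2802j.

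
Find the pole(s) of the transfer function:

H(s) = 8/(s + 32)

Pole is where denominator = 0: s + 32 = 0, so s = -32.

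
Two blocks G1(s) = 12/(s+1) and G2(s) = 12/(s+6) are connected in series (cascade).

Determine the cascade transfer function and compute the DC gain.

Series: multiply transfer functions. G_eq = 12/(s+1) × 12/(s+6) = 144/((s+1)(s+6)). DC gain = 144/(1×6) = 24.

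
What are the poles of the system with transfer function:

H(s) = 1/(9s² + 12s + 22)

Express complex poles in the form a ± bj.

Discriminant = 12² - 4×9×22 = 144 - 792 = -648 < 0, so the poles are a complex conjugate pair s = (-12 ± j√648)/(2×9). Real part = -12/(2×9) = -12/18 ≈ -0.6667; imaginary part = ±√648/(2×9) ≈ 1.4142. Poles: s = -0.6667 ± 1.4142j.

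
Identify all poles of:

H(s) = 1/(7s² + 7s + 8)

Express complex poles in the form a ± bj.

Discriminant = 7² - 4×7×8 = 49 - 224 = -175 < 0, so the poles are a complex conjugate pair s = (-7 ± j√175)/(2×7). Real part = -7/(2×7) = -7/14 = -0.5; imaginary part = ±√175/(2×7) ≈ 0.9449. Poles: s = -0.5 ± 0.9449j.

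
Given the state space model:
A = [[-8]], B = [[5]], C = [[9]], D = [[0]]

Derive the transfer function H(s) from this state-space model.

(sI - A)⁻¹ = 1/(s + 8). H(s) = 9 × 5/(s + 8) + 0 = 45/(s + 8).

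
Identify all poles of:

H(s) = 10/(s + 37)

Pole is where denominator = 0: s + 37 = 0, so s = -37.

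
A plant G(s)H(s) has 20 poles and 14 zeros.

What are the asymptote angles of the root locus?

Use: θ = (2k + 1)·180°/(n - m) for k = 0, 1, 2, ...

n - m = 20 - 14 = 6. Angles: θk = (2k + 1)·180°/6 = 30°, 90°, 150°, 210°, 270°, 330°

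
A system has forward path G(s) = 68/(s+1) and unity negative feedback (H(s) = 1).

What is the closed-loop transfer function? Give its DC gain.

T(s) = G/(1+GH) = [68/(s+1)] / [1 + 68/(s+1)] = 68/(s+1+68) = 68/(s+69). DC gain = 68/69 = 0.9855.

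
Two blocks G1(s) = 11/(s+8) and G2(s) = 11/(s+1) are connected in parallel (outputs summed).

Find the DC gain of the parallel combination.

Parallel: G_eq = G1 + G2. DC gain = G1(0) + G2(0) = 11/8 + 11/1 = 1.375 + 11 = 12.375.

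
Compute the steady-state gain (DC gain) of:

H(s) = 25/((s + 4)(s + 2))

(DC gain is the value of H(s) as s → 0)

DC gain = H(0) = 25/(4 × 2) = 25/8 = 3.125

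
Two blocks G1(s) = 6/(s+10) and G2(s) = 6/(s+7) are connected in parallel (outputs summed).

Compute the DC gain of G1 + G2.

Parallel: G_eq = G1 + G2. DC gain = G1(0) + G2(0) = 6/10 + 6/7 = 0.6 + 0.8571 = 1.4571.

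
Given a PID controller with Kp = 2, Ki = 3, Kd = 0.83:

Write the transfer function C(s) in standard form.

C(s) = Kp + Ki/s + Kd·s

Substituting values: C(s) = 2 + 3/s + 0.83s = (0.83s² + 2s + 3)/s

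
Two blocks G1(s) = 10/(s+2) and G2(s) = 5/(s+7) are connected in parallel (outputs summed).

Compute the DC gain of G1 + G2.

Parallel: G_eq = G1 + G2. DC gain = G1(0) + G2(0) = 10/2 + 5/7 = 5 + 0.7143 = 5.7143.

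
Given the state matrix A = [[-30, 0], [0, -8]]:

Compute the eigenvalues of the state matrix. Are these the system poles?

For diagonal matrix, eigenvalues are diagonal entries: λ₁ = -30, λ₂ = -8. Eigenvalues of A = system poles.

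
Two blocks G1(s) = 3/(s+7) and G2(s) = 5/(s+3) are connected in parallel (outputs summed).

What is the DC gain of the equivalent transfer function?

Parallel: G_eq = G1 + G2. DC gain = G1(0) + G2(0) = 3/7 + 5/3 = 0.4286 + 1.6667 = 2.0952.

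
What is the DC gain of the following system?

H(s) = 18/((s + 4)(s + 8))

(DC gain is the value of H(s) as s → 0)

DC gain = H(0) = 18/(4 × 8) = 18/32 = 0.5625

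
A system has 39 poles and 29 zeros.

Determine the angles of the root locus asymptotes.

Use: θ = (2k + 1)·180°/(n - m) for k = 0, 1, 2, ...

n - m = 39 - 29 = 10. Angles: θk = (2k + 1)·180°/10 = 18°, 54°, 90°, 126°, 162°, 198°, 234°, 270°, 306°, 342°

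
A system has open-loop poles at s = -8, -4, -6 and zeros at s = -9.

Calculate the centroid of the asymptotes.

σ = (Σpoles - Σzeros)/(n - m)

σ = (Σpoles - Σzeros)/(n - m) = (-18 - (-9))/(3 - 1) = -9/2 = -4.5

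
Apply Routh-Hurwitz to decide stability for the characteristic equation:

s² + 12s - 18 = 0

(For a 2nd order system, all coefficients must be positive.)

Coefficients: 1, 12, -18. c=-18 not positive, so system is unstable.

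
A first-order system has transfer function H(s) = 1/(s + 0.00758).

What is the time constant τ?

For H(s) = 1/(s + 1/τ), the pole is at -1/τ = -0.00758, so τ = 1/0.00758 = 131.9 s.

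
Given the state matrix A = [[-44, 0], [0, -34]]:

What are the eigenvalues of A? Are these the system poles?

For diagonal matrix, eigenvalues are diagonal entries: λ₁ = -44, λ₂ = -34. Eigenvalues of A = system poles.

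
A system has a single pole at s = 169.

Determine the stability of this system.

Pole at s = 169 is in the right half-plane. Unstable.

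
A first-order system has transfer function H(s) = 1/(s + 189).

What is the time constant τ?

For H(s) = 1/(s + 1/τ), the pole is at -1/τ = -189, so τ = 1/189 = 0.0053 s.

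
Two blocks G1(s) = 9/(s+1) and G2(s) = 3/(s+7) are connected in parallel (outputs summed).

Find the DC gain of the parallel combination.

Parallel: G_eq = G1 + G2. DC gain = G1(0) + G2(0) = 9/1 + 3/7 = 9 + 0.4286 = 9.4286.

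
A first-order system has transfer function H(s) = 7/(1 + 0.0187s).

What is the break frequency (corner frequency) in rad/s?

Corner frequency = 1/τ = 1/0.0187 = 53.476 rad/s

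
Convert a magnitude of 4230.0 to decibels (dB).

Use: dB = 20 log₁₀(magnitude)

dB = 20 log₁₀(4230.0) = 72.5 dB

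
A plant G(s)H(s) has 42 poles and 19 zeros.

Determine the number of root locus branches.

Root locus has n branches where n = number of poles = 42.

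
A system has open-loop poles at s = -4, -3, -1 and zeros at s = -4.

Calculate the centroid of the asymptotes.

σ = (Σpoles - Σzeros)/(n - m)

σ = (Σpoles - Σzeros)/(n - m) = (-8 - (-4))/(3 - 1) = -4/2 = -2.0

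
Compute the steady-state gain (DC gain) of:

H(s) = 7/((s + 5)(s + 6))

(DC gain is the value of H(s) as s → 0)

DC gain = H(0) = 7/(5 × 6) = 7/30 = 0.2333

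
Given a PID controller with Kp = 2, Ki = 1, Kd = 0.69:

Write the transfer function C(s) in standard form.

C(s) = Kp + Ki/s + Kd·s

Substituting values: C(s) = 2 + 1/s + 0.69s = (0.69s² + 2s + 1)/s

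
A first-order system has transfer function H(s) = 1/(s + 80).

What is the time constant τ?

For H(s) = 1/(s + 1/τ), the pole is at -1/τ = -80, so τ = 1/80 = 0.0125 s.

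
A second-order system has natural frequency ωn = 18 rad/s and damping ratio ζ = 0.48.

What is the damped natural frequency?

ωd = ωn√(1 - ζ²) = 18√(1 - 0.48²) = 15.79 rad/s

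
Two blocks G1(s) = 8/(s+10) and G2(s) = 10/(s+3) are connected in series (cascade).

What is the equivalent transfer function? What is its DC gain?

Series: multiply transfer functions. G_eq = 8/(s+10) × 10/(s+3) = 80/((s+10)(s+3)). DC gain = 80/(10×3) = 2.6667.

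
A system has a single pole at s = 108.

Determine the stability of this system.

Pole at s = 108 is in the right half-plane. Unstable.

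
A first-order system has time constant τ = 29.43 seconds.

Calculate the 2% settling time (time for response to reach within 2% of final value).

For first-order system, 2% settling time ≈ 4τ = 4 × 29.43 = 117.72 s.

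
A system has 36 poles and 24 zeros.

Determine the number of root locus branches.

Root locus has n branches where n = number of poles = 36.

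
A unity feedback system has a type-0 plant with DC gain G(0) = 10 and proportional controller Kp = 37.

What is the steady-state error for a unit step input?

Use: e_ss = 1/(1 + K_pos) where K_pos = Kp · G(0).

K_pos = Kp · G(0) = 37 × 10 = 370. e_ss = 1/(1 + 370) = 0.0027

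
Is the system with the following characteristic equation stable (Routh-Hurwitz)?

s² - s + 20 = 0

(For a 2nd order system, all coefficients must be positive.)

Coefficients: 1, -1, 20. b=-1 not positive, so system is unstable.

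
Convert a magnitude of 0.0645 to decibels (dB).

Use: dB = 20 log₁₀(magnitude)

dB = 20 log₁₀(0.0645) = -23.8 dB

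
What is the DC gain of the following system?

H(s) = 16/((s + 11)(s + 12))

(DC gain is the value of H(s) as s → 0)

DC gain = H(0) = 16/(11 × 12) = 16/132 = 0.1212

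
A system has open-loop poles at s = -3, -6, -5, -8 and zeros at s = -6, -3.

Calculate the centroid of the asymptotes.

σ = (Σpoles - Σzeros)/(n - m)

σ = (Σpoles - Σzeros)/(n - m) = (-22 - (-9))/(4 - 2) = -13/2 = -6.5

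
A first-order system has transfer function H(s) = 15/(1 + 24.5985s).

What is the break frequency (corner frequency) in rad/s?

Corner frequency = 1/τ = 1/24.5985 = 0.041 rad/s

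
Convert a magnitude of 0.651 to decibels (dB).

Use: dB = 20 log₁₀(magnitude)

dB = 20 log₁₀(0.651) = -3.7 dB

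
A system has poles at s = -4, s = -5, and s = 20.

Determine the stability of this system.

Pole(s) at s = 20 are not in the left half-plane. System is unstable.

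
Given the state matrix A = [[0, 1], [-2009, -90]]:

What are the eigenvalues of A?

det(A - λI) = λ² - (-90)λ + 2009 = (λ - (-49))(λ - (-41)). Eigenvalues: -49, -41.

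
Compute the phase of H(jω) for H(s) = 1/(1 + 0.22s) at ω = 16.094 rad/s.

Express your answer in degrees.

Phase = -arctan(ωτ) = -arctan(16.094 × 0.22) = -74.2°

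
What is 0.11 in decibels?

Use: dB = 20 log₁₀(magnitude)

dB = 20 log₁₀(0.11) = -19.2 dB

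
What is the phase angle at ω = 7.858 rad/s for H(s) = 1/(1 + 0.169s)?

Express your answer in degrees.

Phase = -arctan(ωτ) = -arctan(7.858 × 0.169) = -53.0°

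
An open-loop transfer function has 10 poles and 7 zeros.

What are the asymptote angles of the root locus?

n - m = 10 - 7 = 3. Angles: θk = (2k + 1)·180°/3 = 60°, 180°, 300°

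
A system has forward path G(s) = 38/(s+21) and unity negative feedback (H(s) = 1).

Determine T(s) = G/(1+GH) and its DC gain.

T(s) = G/(1+GH) = [38/(s+21)] / [1 + 38/(s+21)] = 38/(s+21+38) = 38/(s+59). DC gain = 38/59 = 0.6441.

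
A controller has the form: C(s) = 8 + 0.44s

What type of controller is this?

This is a Proportional-Derivative (PD) controller.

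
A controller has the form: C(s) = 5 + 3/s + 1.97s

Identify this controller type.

This is a Proportional-Integral-Derivative (PID) controller.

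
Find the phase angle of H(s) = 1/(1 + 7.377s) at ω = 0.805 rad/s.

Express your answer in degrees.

Phase = -arctan(ωτ) = -arctan(0.805 × 7.377) = -80.4°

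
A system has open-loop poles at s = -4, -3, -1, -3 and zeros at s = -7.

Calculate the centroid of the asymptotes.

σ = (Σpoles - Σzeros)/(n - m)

σ = (Σpoles - Σzeros)/(n - m) = (-11 - (-7))/(4 - 1) = -4/3 = -1.33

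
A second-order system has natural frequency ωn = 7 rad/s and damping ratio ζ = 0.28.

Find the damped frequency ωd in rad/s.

ωd = ωn√(1 - ζ²) = 7√(1 - 0.28²) = 6.72 rad/s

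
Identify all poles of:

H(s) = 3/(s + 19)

Pole is where denominator = 0: s + 19 = 0, so s = -19.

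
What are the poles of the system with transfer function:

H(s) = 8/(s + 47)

Pole is where denominator = 0: s + 47 = 0, so s = -47.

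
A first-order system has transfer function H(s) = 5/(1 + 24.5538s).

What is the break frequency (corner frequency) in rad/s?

Corner frequency = 1/τ = 1/24.5538 = 0.041 rad/s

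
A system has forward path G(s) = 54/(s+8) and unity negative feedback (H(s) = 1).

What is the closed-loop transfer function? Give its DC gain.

T(s) = G/(1+GH) = [54/(s+8)] / [1 + 54/(s+8)] = 54/(s+8+54) = 54/(s+62). DC gain = 54/62 = 0.8710.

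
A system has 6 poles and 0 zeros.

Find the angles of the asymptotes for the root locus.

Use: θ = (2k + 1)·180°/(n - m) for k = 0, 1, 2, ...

n - m = 6 - 0 = 6. Angles: θk = (2k + 1)·180°/6 = 30°, 90°, 150°, 210°, 270°, 330°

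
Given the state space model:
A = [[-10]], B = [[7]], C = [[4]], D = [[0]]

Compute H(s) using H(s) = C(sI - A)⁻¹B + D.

(sI - A)⁻¹ = 1/(s + 10). H(s) = 4 × 7/(s + 10) + 0 = 28/(s + 10).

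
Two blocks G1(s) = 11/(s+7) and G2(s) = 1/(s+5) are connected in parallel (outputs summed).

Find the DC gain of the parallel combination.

Parallel: G_eq = G1 + G2. DC gain = G1(0) + G2(0) = 11/7 + 1/5 = 1.5714 + 0.2 = 1.7714.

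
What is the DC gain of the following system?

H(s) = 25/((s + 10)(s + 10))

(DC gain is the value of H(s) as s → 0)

DC gain = H(0) = 25/(10 × 10) = 25/100 = 0.25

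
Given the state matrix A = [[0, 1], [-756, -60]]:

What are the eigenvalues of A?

det(A - λI) = λ² - (-60)λ + 756 = (λ - (-18))(λ - (-42)). Eigenvalues: -18, -42.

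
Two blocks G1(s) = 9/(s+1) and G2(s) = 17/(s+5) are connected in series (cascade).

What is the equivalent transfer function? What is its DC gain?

Series: multiply transfer functions. G_eq = 9/(s+1) × 17/(s+5) = 153/((s+1)(s+5)). DC gain = 153/(1×5) = 30.6.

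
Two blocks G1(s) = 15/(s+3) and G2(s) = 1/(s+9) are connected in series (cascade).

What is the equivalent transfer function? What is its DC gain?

Series: multiply transfer functions. G_eq = 15/(s+3) × 1/(s+9) = 15/((s+3)(s+9)). DC gain = 15/(3×9) = 0.5556.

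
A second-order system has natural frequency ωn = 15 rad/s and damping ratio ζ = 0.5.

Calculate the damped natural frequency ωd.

ωd = ωn√(1 - ζ²) = 15√(1 - 0.5²) = 12.99 rad/s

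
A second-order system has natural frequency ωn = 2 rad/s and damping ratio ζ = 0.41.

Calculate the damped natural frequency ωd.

ωd = ωn√(1 - ζ²) = 2√(1 - 0.41²) = 1.82 rad/s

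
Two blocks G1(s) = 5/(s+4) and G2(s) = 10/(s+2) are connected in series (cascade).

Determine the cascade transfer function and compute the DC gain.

Series: multiply transfer functions. G_eq = 5/(s+4) × 10/(s+2) = 50/((s+4)(s+2)). DC gain = 50/(4×2) = 6.25.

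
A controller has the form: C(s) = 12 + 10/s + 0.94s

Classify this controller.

This is a Proportional-Integral-Derivative (PID) controller.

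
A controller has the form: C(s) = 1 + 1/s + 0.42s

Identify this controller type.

This is a Proportional-Integral-Derivative (PID) controller.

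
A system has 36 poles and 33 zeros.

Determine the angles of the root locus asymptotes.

n - m = 36 - 33 = 3. Angles: θk = (2k + 1)·180°/3 = 60°, 180°, 300°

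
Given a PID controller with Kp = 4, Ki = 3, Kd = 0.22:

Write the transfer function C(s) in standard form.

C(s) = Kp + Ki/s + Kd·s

Substituting values: C(s) = 4 + 3/s + 0.22s = (0.22s² + 4s + 3)/s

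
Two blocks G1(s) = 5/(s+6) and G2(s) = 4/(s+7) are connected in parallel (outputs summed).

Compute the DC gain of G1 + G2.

Parallel: G_eq = G1 + G2. DC gain = G1(0) + G2(0) = 5/6 + 4/7 = 0.8333 + 0.5714 = 1.4048.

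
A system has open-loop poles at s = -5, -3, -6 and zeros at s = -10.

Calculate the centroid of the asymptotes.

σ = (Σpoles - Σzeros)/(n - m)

σ = (Σpoles - Σzeros)/(n - m) = (-14 - (-10))/(3 - 1) = -4/2 = -2.0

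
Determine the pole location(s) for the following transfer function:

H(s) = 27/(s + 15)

Pole is where denominator = 0: s + 15 = 0, so s = -15.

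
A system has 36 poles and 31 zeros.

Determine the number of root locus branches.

Root locus has n branches where n = number of poles = 36.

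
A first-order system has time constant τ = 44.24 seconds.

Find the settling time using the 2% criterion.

For first-order system, 2% settling time ≈ 4τ = 4 × 44.24 = 176.96 s.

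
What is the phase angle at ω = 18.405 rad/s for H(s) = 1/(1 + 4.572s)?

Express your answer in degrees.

Phase = -arctan(ωτ) = -arctan(18.405 × 4.572) = -89.3°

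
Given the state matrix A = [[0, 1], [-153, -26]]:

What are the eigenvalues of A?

det(A - λI) = λ² - (-26)λ + 153 = (λ - (-17))(λ - (-9)). Eigenvalues: -17, -9.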